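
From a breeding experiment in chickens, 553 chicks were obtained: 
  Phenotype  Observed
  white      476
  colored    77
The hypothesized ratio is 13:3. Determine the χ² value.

8.454

Total ratio parts = 16. Expected numbers out of 553:
  white: 553 × 13/16 = 449.3125
  colored: 553 × 3/16 = 103.6875
χ² = Σ (O − E)² / E
  white: (476 − 449.3125)² / 449.3125 = 1.5851
  colored: (77 − 103.6875)² / 103.6875 = 6.8689
χ² = 1.5851 + 6.8689 = 8.454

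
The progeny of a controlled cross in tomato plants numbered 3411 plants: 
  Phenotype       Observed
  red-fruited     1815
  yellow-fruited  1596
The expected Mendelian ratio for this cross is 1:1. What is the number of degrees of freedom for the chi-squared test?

1

A goodness-of-fit test with 2 phenotype classes has df = 2 − 1 = 1.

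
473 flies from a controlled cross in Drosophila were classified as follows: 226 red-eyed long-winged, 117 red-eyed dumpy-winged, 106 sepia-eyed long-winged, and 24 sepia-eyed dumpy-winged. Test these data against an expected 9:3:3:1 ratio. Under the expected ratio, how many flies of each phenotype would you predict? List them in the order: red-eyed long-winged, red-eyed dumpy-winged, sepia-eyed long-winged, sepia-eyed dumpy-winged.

266.0625, 88.6875, 88.6875, 29.5625

Expected counts for N = 473 under a 9:3:3:1 ratio (total parts = 16):
  red-eyed long-winged: 473 × 9/16 = 266.0625
  red-eyed dumpy-winged: 473 × 3/16 = 88.6875
  sepia-eyed long-winged: 473 × 3/16 = 88.6875
  sepia-eyed dumpy-winged: 473 × 1/16 = 29.5625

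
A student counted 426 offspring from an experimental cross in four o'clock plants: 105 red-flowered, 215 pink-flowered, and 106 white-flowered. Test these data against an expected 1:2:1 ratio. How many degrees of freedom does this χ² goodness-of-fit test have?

2

A goodness-of-fit test with 3 phenotype classes has df = 3 − 1 = 2.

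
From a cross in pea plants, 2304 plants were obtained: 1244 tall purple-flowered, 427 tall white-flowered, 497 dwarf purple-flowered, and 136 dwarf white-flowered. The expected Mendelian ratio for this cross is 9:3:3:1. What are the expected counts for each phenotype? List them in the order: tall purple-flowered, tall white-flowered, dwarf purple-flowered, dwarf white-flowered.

Under the 9:3:3:1 hypothesis (Σ ratio = 16, N = 2304):
  tall purple-flowered: 2304 × 9/16 = 1296
  tall white-flowered: 2304 × 3/16 = 432
  dwarf purple-flowered: 2304 × 3/16 = 432
  dwarf white-flowered: 2304 × 1/16 = 144

1296, 432, 432, 144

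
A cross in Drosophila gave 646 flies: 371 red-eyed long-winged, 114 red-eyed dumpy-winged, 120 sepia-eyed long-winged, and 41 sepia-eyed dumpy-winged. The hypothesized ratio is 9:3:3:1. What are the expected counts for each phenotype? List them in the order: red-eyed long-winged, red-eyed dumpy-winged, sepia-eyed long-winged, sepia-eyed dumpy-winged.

363.375, 121.125, 121.125, 40.375

Under the 9:3:3:1 hypothesis (Σ ratio = 16, N = 646):
  red-eyed long-winged: 646 × 9/16 = 363.375
  red-eyed dumpy-winged: 646 × 3/16 = 121.125
  sepia-eyed long-winged: 646 × 3/16 = 121.125
  sepia-eyed dumpy-winged: 646 × 1/16 = 40.375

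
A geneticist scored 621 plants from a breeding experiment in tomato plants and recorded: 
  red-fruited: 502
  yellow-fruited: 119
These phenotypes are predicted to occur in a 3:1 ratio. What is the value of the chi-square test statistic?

Expected counts for N = 621 under a 3:1 ratio (total parts = 4):
  red-fruited: 621 × 3/4 = 465.75
  yellow-fruited: 621 × 1/4 = 155.25
χ² = Σ (O − E)² / E
  red-fruited: (502 − 465.75)² / 465.75 = 2.8214
  yellow-fruited: (119 − 155.25)² / 155.25 = 8.4642
χ² = 2.8214 + 8.4642 = 11.2856 ≈ 11.286

11.286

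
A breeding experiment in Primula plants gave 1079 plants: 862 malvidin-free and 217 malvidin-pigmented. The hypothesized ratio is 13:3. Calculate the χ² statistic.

Under the 13:3 hypothesis (Σ ratio = 16, N = 1079):
  malvidin-free: 1079 × 13/16 = 876.6875
  malvidin-pigmented: 1079 × 3/16 = 202.3125
χ² = Σ (O − E)² / E
  malvidin-free: (862 − 876.6875)² / 876.6875 = 0.2461
  malvidin-pigmented: (217 − 202.3125)² / 202.3125 = 1.0663
χ² = 0.2461 + 1.0663 = 1.3124 ≈ 1.312

1.312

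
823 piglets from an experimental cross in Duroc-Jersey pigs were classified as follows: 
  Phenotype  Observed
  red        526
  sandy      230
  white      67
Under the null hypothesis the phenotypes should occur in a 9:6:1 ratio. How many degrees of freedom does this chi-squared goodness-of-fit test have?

A goodness-of-fit test with 3 phenotype classes has df = 3 − 1 = 2.

2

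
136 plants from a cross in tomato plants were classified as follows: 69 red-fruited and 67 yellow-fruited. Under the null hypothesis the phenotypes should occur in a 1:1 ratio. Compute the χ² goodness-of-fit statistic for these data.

Under the 1:1 hypothesis (Σ ratio = 2, N = 136):
  red-fruited: 136 × 1/2 = 68
  yellow-fruited: 136 × 1/2 = 68
χ² = Σ (O − E)² / E
  red-fruited: (69 − 68)² / 68 = 0.0147
  yellow-fruited: (67 − 68)² / 68 = 0.0147
χ² = 0.0147 + 0.0147 = 0.0294 ≈ 0.029

0.029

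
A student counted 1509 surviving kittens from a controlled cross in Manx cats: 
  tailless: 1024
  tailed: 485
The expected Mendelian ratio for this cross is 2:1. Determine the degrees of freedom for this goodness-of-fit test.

1

A goodness-of-fit test with 2 phenotype classes has df = 2 − 1 = 1.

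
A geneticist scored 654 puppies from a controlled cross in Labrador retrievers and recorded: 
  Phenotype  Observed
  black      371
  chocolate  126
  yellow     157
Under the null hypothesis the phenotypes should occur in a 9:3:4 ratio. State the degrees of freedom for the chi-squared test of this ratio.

A goodness-of-fit test with 3 phenotype classes has df = 3 − 1 = 2.

2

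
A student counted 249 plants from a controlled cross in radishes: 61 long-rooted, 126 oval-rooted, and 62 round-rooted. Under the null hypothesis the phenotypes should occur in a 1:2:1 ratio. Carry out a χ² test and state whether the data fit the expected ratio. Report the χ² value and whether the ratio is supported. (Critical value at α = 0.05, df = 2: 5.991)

The 1:2:1 ratio has 4 parts, so with N = 249 the expected counts are:
  long-rooted: 249 × 1/4 = 62.25
  oval-rooted: 249 × 2/4 = 124.5
  round-rooted: 249 × 1/4 = 62.25
χ² = Σ (O − E)² / E
  long-rooted: (61 − 62.25)² / 62.25 = 0.0251
  oval-rooted: (126 − 124.5)² / 124.5 = 0.0181
  round-rooted: (62 − 62.25)² / 62.25 = 0.0010
χ² = 0.0251 + 0.0181 + 0.0010 = 0.0442 ≈ 0.044
Degrees of freedom = 3 − 1 = 2; critical value at α = 0.05 is 5.991.
Since 0.044 < 5.991, we fail to reject the null hypothesis — the data are consistent with the 1:2:1 ratio.

0.044; consistent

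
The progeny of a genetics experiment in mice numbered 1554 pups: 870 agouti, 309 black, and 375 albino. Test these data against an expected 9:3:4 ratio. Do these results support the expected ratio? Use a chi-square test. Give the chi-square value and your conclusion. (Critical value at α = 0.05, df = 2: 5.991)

Under the 9:3:4 hypothesis (Σ ratio = 16, N = 1554):
  agouti: 1554 × 9/16 = 874.125
  black: 1554 × 3/16 = 291.375
  albino: 1554 × 4/16 = 388.5
χ² = Σ (O − E)² / E
  agouti: (870 − 874.125)² / 874.125 = 0.0195
  black: (309 − 291.375)² / 291.375 = 1.0661
  albino: (375 − 388.5)² / 388.5 = 0.4691
χ² = 0.0195 + 1.0661 + 0.4691 = 1.5547 ≈ 1.555
Degrees of freedom = 3 − 1 = 2; critical value at α = 0.05 is 5.991.
Since 1.555 < 5.991, we fail to reject the null hypothesis — the data are consistent with the 9:3:4 ratio.

1.555; consistent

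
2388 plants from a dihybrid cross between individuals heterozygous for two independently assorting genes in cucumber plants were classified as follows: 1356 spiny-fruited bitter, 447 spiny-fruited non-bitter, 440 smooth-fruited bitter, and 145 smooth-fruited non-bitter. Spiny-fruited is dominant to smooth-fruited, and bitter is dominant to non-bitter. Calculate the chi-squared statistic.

A dihybrid F₂ with independent assortment and complete dominance at both loci gives a 9:3:3:1 phenotypic ratio.
Under the 9:3:3:1 hypothesis (Σ ratio = 16, N = 2388):
  spiny-fruited bitter: 2388 × 9/16 = 1343.25
  spiny-fruited non-bitter: 2388 × 3/16 = 447.75
  smooth-fruited bitter: 2388 × 3/16 = 447.75
  smooth-fruited non-bitter: 2388 × 1/16 = 149.25
χ² = Σ (O − E)² / E
  spiny-fruited bitter: (1356 − 1343.25)² / 1343.25 = 0.1210
  spiny-fruited non-bitter: (447 − 447.75)² / 447.75 = 0.0013
  smooth-fruited bitter: (440 − 447.75)² / 447.75 = 0.1341
  smooth-fruited non-bitter: (145 − 149.25)² / 149.25 = 0.1210
χ² = 0.1210 + 0.0013 + 0.1341 + 0.1210 = 0.3774 ≈ 0.377

0.377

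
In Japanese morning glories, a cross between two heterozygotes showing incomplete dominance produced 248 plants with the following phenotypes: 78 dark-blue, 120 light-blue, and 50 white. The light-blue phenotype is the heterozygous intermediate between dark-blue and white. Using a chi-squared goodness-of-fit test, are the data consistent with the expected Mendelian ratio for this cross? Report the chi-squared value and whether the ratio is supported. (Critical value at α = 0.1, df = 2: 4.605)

With incomplete dominance, a heterozygote × heterozygote cross gives a 1:2:1 phenotypic ratio.
The 1:2:1 ratio has 4 parts, so with N = 248 the expected counts are:
  dark-blue: 248 × 1/4 = 62
  light-blue: 248 × 2/4 = 124
  white: 248 × 1/4 = 62
χ² = Σ (O − E)² / E
  dark-blue: (78 − 62)² / 62 = 4.1290
  light-blue: (120 − 124)² / 124 = 0.1290
  white: (50 − 62)² / 62 = 2.3226
χ² = 4.1290 + 0.1290 + 2.3226 = 6.5806 ≈ 6.581
Degrees of freedom = 3 − 1 = 2; critical value at α = 0.1 is 4.605.
Since 6.581 > 4.605, we reject the null hypothesis — the data do not fit the 1:2:1 ratio.

6.581; not consistent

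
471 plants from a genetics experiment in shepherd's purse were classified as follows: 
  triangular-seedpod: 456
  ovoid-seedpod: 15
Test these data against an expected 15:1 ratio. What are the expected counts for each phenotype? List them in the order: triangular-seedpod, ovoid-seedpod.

441.5625, 29.4375

Under the 15:1 hypothesis (Σ ratio = 16, N = 471):
  triangular-seedpod: 471 × 15/16 = 441.5625
  ovoid-seedpod: 471 × 1/16 = 29.4375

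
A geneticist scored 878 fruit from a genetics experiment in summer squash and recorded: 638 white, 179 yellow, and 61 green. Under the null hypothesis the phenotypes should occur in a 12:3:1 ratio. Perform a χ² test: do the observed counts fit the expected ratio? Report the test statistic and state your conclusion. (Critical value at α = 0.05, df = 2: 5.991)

Expected counts for N = 878 under a 12:3:1 ratio (total parts = 16):
  white: 878 × 12/16 = 658.5
  yellow: 878 × 3/16 = 164.625
  green: 878 × 1/16 = 54.875
χ² = Σ (O − E)² / E
  white: (638 − 658.5)² / 658.5 = 0.6382
  yellow: (179 − 164.625)² / 164.625 = 1.2552
  green: (61 − 54.875)² / 54.875 = 0.6837
χ² = 0.6382 + 1.2552 + 0.6837 = 2.5771 ≈ 2.577
Degrees of freedom = 3 − 1 = 2; critical value at α = 0.05 is 5.991.
Since 2.577 < 5.991, we fail to reject the null hypothesis — the data are consistent with the 12:3:1 ratio.

2.577; consistent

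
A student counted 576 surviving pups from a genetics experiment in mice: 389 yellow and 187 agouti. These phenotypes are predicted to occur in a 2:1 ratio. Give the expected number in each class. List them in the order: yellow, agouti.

Total ratio parts = 3. Expected numbers out of 576:
  yellow: 576 × 2/3 = 384
  agouti: 576 × 1/3 = 192

384, 192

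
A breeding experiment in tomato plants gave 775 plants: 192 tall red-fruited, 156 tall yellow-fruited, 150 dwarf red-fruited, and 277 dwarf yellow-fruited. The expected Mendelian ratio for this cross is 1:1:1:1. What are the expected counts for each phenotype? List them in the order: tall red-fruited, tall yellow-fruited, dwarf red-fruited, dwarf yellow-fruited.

Total ratio parts = 4. Expected numbers out of 775:
  tall red-fruited: 775 × 1/4 = 193.75
  tall yellow-fruited: 775 × 1/4 = 193.75
  dwarf red-fruited: 775 × 1/4 = 193.75
  dwarf yellow-fruited: 775 × 1/4 = 193.75

193.75, 193.75, 193.75, 193.75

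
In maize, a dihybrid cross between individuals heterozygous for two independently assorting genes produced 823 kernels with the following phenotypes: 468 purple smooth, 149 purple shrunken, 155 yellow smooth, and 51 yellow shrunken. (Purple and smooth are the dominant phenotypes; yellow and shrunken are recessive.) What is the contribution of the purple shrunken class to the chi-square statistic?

0.183

A dihybrid F₂ with independent assortment and complete dominance at both loci gives a 9:3:3:1 phenotypic ratio.
Total ratio parts = 16. Expected numbers out of 823:
  purple smooth: 823 × 9/16 = 462.9375
  purple shrunken: 823 × 3/16 = 154.3125
  yellow smooth: 823 × 3/16 = 154.3125
  yellow shrunken: 823 × 1/16 = 51.4375
Contribution of purple shrunken: (149 − 154.3125)² / 154.3125 = 0.1829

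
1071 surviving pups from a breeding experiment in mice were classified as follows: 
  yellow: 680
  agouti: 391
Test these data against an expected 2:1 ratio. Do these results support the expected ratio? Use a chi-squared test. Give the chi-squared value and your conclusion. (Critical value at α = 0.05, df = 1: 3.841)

4.857; not consistent

The 2:1 ratio has 3 parts, so with N = 1071 the expected counts are:
  yellow: 1071 × 2/3 = 714
  agouti: 1071 × 1/3 = 357
χ² = Σ (O − E)² / E
  yellow: (680 − 714)² / 714 = 1.6190
  agouti: (391 − 357)² / 357 = 3.2381
χ² = 1.6190 + 3.2381 = 4.8571 ≈ 4.857
Degrees of freedom = 2 − 1 = 1; critical value at α = 0.05 is 3.841.
Since 4.857 > 3.841, we reject the null hypothesis — the data do not fit the 2:1 ratio.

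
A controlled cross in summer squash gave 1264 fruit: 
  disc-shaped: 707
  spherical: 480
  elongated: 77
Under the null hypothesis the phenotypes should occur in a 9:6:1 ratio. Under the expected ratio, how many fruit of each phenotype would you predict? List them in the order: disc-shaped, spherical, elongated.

Under the 9:6:1 hypothesis (Σ ratio = 16, N = 1264):
  disc-shaped: 1264 × 9/16 = 711
  spherical: 1264 × 6/16 = 474
  elongated: 1264 × 1/16 = 79

711, 474, 79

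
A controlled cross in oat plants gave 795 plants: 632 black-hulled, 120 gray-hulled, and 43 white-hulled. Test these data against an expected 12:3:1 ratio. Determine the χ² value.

The 12:3:1 ratio has 16 parts, so with N = 795 the expected counts are:
  black-hulled: 795 × 12/16 = 596.25
  gray-hulled: 795 × 3/16 = 149.0625
  white-hulled: 795 × 1/16 = 49.6875
χ² = Σ (O − E)² / E
  black-hulled: (632 − 596.25)² / 596.25 = 2.1435
  gray-hulled: (120 − 149.0625)² / 149.0625 = 5.6663
  white-hulled: (43 − 49.6875)² / 49.6875 = 0.9001
χ² = 2.1435 + 5.6663 + 0.9001 = 8.7099 ≈ 8.710

8.710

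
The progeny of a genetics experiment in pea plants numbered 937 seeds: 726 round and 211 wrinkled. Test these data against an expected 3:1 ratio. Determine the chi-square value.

3.077

Expected counts for N = 937 under a 3:1 ratio (total parts = 4):
  round: 937 × 3/4 = 702.75
  wrinkled: 937 × 1/4 = 234.25
χ² = Σ (O − E)² / E
  round: (726 − 702.75)² / 702.75 = 0.7692
  wrinkled: (211 − 234.25)² / 234.25 = 2.3076
χ² = 0.7692 + 2.3076 = 3.0768 ≈ 3.077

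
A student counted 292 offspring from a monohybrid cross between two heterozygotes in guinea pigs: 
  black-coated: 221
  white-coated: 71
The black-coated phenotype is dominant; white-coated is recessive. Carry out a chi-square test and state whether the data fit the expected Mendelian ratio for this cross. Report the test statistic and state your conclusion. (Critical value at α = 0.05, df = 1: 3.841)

For a monohybrid cross between heterozygotes with complete dominance, the expected phenotypic ratio is 3:1.
Total ratio parts = 4. Expected numbers out of 292:
  black-coated: 292 × 3/4 = 219
  white-coated: 292 × 1/4 = 73
χ² = Σ (O − E)² / E
  black-coated: (221 − 219)² / 219 = 0.0183
  white-coated: (71 − 73)² / 73 = 0.0548
χ² = 0.0183 + 0.0548 = 0.0731 ≈ 0.073
Degrees of freedom = 2 − 1 = 1; critical value at α = 0.05 is 3.841.
Since 0.073 < 3.841, we fail to reject the null hypothesis — the data are consistent with the 3:1 ratio.

0.073; consistent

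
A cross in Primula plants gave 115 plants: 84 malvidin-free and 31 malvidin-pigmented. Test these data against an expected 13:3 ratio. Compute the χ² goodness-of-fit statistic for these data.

5.084

Total ratio parts = 16. Expected numbers out of 115:
  malvidin-free: 115 × 13/16 = 93.4375
  malvidin-pigmented: 115 × 3/16 = 21.5625
χ² = Σ (O − E)² / E
  malvidin-free: (84 − 93.4375)² / 93.4375 = 0.9532
  malvidin-pigmented: (31 − 21.5625)² / 21.5625 = 4.1306
χ² = 0.9532 + 4.1306 = 5.0838 ≈ 5.084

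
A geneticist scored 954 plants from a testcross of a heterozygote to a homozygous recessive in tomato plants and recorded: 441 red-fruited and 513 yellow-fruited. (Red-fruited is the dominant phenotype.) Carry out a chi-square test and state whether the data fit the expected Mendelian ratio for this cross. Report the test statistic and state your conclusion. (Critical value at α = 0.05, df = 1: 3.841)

5.434; not consistent

A testcross of a heterozygote (Aa × aa) gives a 1:1 phenotypic ratio.
Total ratio parts = 2. Expected numbers out of 954:
  red-fruited: 954 × 1/2 = 477
  yellow-fruited: 954 × 1/2 = 477
χ² = Σ (O − E)² / E
  red-fruited: (441 − 477)² / 477 = 2.7170
  yellow-fruited: (513 − 477)² / 477 = 2.7170
χ² = 2.7170 + 2.7170 = 5.434
Degrees of freedom = 2 − 1 = 1; critical value at α = 0.05 is 3.841.
Since 5.434 > 3.841, we reject the null hypothesis — the data do not fit the 1:1 ratio.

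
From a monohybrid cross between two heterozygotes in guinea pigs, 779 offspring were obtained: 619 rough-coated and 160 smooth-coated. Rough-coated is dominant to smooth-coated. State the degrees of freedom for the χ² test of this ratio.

1

For a monohybrid cross between heterozygotes with complete dominance, the expected phenotypic ratio is 3:1.
A goodness-of-fit test with 2 phenotype classes has df = 2 − 1 = 1.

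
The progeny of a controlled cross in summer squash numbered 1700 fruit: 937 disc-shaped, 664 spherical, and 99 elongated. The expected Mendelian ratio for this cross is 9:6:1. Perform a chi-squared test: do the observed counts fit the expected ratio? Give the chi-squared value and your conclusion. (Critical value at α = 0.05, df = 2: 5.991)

Total ratio parts = 16. Expected numbers out of 1700:
  disc-shaped: 1700 × 9/16 = 956.25
  spherical: 1700 × 6/16 = 637.5
  elongated: 1700 × 1/16 = 106.25
χ² = Σ (O − E)² / E
  disc-shaped: (937 − 956.25)² / 956.25 = 0.3875
  spherical: (664 − 637.5)² / 637.5 = 1.1016
  elongated: (99 − 106.25)² / 106.25 = 0.4947
χ² = 0.3875 + 1.1016 + 0.4947 = 1.9838 ≈ 1.984
Degrees of freedom = 3 − 1 = 2; critical value at α = 0.05 is 5.991.
Since 1.984 < 5.991, we fail to reject the null hypothesis — the data are consistent with the 9:6:1 ratio.

1.984; consistent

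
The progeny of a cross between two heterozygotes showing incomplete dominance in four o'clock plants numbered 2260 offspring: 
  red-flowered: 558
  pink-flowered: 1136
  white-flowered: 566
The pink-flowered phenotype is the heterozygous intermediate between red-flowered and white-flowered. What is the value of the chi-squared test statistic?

With incomplete dominance, a heterozygote × heterozygote cross gives a 1:2:1 phenotypic ratio.
Total ratio parts = 4. Expected numbers out of 2260:
  red-flowered: 2260 × 1/4 = 565
  pink-flowered: 2260 × 2/4 = 1130
  white-flowered: 2260 × 1/4 = 565
χ² = Σ (O − E)² / E
  red-flowered: (558 − 565)² / 565 = 0.0867
  pink-flowered: (1136 − 1130)² / 1130 = 0.0319
  white-flowered: (566 − 565)² / 565 = 0.0018
χ² = 0.0867 + 0.0319 + 0.0018 = 0.1204 ≈ 0.120

0.120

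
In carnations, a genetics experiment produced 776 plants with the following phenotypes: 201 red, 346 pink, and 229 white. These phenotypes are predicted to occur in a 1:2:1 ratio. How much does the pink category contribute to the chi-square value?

Total ratio parts = 4. Expected numbers out of 776:
  red: 776 × 1/4 = 194
  pink: 776 × 2/4 = 388
  white: 776 × 1/4 = 194
Contribution of pink: (346 − 388)² / 388 = 4.5464

4.546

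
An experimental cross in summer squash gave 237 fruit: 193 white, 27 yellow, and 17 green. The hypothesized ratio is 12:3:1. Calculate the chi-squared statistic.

8.474

Expected counts for N = 237 under a 12:3:1 ratio (total parts = 16):
  white: 237 × 12/16 = 177.75
  yellow: 237 × 3/16 = 44.4375
  green: 237 × 1/16 = 14.8125
χ² = Σ (O − E)² / E
  white: (193 − 177.75)² / 177.75 = 1.3084
  yellow: (27 − 44.4375)² / 44.4375 = 6.8426
  green: (17 − 14.8125)² / 14.8125 = 0.3230
χ² = 1.3084 + 6.8426 + 0.3230 = 8.474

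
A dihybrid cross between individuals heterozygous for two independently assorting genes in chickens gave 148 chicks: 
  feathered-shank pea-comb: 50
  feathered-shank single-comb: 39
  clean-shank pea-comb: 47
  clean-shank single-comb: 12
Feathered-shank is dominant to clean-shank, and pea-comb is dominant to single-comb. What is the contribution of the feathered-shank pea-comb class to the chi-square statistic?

A dihybrid F₂ with independent assortment and complete dominance at both loci gives a 9:3:3:1 phenotypic ratio.
Expected counts for N = 148 under a 9:3:3:1 ratio (total parts = 16):
  feathered-shank pea-comb: 148 × 9/16 = 83.25
  feathered-shank single-comb: 148 × 3/16 = 27.75
  clean-shank pea-comb: 148 × 3/16 = 27.75
  clean-shank single-comb: 148 × 1/16 = 9.25
Contribution of feathered-shank pea-comb: (50 − 83.25)² / 83.25 = 13.2800

13.280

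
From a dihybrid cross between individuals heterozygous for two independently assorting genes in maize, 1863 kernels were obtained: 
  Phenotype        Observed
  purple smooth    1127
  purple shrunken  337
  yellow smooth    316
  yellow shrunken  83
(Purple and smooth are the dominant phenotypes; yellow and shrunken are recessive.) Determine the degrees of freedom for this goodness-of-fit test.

A dihybrid F₂ with independent assortment and complete dominance at both loci gives a 9:3:3:1 phenotypic ratio.
A goodness-of-fit test with 4 phenotype classes has df = 4 − 1 = 3.

3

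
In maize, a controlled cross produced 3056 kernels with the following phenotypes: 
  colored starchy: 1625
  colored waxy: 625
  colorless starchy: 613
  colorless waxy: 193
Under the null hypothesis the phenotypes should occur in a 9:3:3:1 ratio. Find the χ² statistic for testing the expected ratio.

Total ratio parts = 16. Expected numbers out of 3056:
  colored starchy: 3056 × 9/16 = 1719
  colored waxy: 3056 × 3/16 = 573
  colorless starchy: 3056 × 3/16 = 573
  colorless waxy: 3056 × 1/16 = 191
χ² = Σ (O − E)² / E
  colored starchy: (1625 − 1719)² / 1719 = 5.1402
  colored waxy: (625 − 573)² / 573 = 4.7190
  colorless starchy: (613 − 573)² / 573 = 2.7923
  colorless waxy: (193 − 191)² / 191 = 0.0209
χ² = 5.1402 + 4.7190 + 2.7923 + 0.0209 = 12.6724 ≈ 12.672

12.672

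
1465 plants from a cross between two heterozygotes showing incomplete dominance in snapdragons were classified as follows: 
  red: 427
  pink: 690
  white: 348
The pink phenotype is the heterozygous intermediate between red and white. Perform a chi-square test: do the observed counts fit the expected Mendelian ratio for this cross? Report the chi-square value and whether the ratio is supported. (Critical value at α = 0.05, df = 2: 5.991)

13.452; not consistent

With incomplete dominance, a heterozygote × heterozygote cross gives a 1:2:1 phenotypic ratio.
The 1:2:1 ratio has 4 parts, so with N = 1465 the expected counts are:
  red: 1465 × 1/4 = 366.25
  pink: 1465 × 2/4 = 732.5
  white: 1465 × 1/4 = 366.25
χ² = Σ (O − E)² / E
  red: (427 − 366.25)² / 366.25 = 10.0766
  pink: (690 − 732.5)² / 732.5 = 2.4659
  white: (348 − 366.25)² / 366.25 = 0.9094
χ² = 10.0766 + 2.4659 + 0.9094 = 13.4519 ≈ 13.452
Degrees of freedom = 3 − 1 = 2; critical value at α = 0.05 is 5.991.
Since 13.452 > 5.991, we reject the null hypothesis — the data do not fit the 1:2:1 ratio.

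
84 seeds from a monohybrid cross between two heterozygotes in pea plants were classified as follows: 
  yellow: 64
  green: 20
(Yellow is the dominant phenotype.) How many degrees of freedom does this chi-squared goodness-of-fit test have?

1

For a monohybrid cross between heterozygotes with complete dominance, the expected phenotypic ratio is 3:1.
A goodness-of-fit test with 2 phenotype classes has df = 2 − 1 = 1.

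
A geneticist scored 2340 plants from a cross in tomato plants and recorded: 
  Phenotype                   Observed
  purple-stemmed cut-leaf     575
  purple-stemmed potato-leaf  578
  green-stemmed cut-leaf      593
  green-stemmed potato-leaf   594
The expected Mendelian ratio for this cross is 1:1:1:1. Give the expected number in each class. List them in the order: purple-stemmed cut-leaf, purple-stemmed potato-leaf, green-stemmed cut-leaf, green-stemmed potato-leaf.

The 1:1:1:1 ratio has 4 parts, so with N = 2340 the expected counts are:
  purple-stemmed cut-leaf: 2340 × 1/4 = 585
  purple-stemmed potato-leaf: 2340 × 1/4 = 585
  green-stemmed cut-leaf: 2340 × 1/4 = 585
  green-stemmed potato-leaf: 2340 × 1/4 = 585

585, 585, 585, 585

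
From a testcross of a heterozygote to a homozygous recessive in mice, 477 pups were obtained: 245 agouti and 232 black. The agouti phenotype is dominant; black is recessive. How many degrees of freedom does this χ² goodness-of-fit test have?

A testcross of a heterozygote (Aa × aa) gives a 1:1 phenotypic ratio.
A goodness-of-fit test with 2 phenotype classes has df = 2 − 1 = 1.

1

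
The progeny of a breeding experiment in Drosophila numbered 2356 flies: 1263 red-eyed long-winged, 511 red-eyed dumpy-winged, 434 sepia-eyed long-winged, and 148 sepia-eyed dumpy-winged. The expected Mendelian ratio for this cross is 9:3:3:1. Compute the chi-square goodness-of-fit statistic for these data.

13.920

Total ratio parts = 16. Expected numbers out of 2356:
  red-eyed long-winged: 2356 × 9/16 = 1325.25
  red-eyed dumpy-winged: 2356 × 3/16 = 441.75
  sepia-eyed long-winged: 2356 × 3/16 = 441.75
  sepia-eyed dumpy-winged: 2356 × 1/16 = 147.25
χ² = Σ (O − E)² / E
  red-eyed long-winged: (1263 − 1325.25)² / 1325.25 = 2.9240
  red-eyed dumpy-winged: (511 − 441.75)² / 441.75 = 10.8558
  sepia-eyed long-winged: (434 − 441.75)² / 441.75 = 0.1360
  sepia-eyed dumpy-winged: (148 − 147.25)² / 147.25 = 0.0038
χ² = 2.9240 + 10.8558 + 0.1360 + 0.0038 = 13.9196 ≈ 13.920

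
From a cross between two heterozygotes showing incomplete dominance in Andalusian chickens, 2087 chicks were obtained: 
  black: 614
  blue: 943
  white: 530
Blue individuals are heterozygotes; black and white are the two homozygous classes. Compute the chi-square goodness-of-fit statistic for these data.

With incomplete dominance, a heterozygote × heterozygote cross gives a 1:2:1 phenotypic ratio.
Total ratio parts = 4. Expected numbers out of 2087:
  black: 2087 × 1/4 = 521.75
  blue: 2087 × 2/4 = 1043.5
  white: 2087 × 1/4 = 521.75
χ² = Σ (O − E)² / E
  black: (614 − 521.75)² / 521.75 = 16.3106
  blue: (943 − 1043.5)² / 1043.5 = 9.6792
  white: (530 − 521.75)² / 521.75 = 0.1305
χ² = 16.3106 + 9.6792 + 0.1305 = 26.1203 ≈ 26.120

26.120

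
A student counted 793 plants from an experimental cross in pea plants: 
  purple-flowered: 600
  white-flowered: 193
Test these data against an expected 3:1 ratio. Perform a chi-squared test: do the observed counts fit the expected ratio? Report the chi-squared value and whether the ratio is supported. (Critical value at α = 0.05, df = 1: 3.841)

Expected counts for N = 793 under a 3:1 ratio (total parts = 4):
  purple-flowered: 793 × 3/4 = 594.75
  white-flowered: 793 × 1/4 = 198.25
χ² = Σ (O − E)² / E
  purple-flowered: (600 − 594.75)² / 594.75 = 0.0463
  white-flowered: (193 − 198.25)² / 198.25 = 0.1390
χ² = 0.0463 + 0.1390 = 0.1853 ≈ 0.185
Degrees of freedom = 2 − 1 = 1; critical value at α = 0.05 is 3.841.
Since 0.185 < 3.841, we fail to reject the null hypothesis — the data are consistent with the 3:1 ratio.

0.185; consistent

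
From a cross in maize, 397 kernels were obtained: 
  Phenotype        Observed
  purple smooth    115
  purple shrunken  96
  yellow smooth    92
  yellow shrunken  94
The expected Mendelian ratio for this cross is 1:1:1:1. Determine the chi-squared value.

3.413

Under the 1:1:1:1 hypothesis (Σ ratio = 4, N = 397):
  purple smooth: 397 × 1/4 = 99.25
  purple shrunken: 397 × 1/4 = 99.25
  yellow smooth: 397 × 1/4 = 99.25
  yellow shrunken: 397 × 1/4 = 99.25
χ² = Σ (O − E)² / E
  purple smooth: (115 − 99.25)² / 99.25 = 2.4994
  purple shrunken: (96 − 99.25)² / 99.25 = 0.1064
  yellow smooth: (92 − 99.25)² / 99.25 = 0.5296
  yellow shrunken: (94 − 99.25)² / 99.25 = 0.2777
χ² = 2.4994 + 0.1064 + 0.5296 + 0.2777 = 3.4131 ≈ 3.413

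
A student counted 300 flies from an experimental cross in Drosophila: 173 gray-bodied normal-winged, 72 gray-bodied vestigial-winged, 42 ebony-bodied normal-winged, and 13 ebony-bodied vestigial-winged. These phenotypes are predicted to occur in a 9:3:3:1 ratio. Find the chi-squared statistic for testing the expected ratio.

9.890

Total ratio parts = 16. Expected numbers out of 300:
  gray-bodied normal-winged: 300 × 9/16 = 168.75
  gray-bodied vestigial-winged: 300 × 3/16 = 56.25
  ebony-bodied normal-winged: 300 × 3/16 = 56.25
  ebony-bodied vestigial-winged: 300 × 1/16 = 18.75
χ² = Σ (O − E)² / E
  gray-bodied normal-winged: (173 − 168.75)² / 168.75 = 0.1070
  gray-bodied vestigial-winged: (72 − 56.25)² / 56.25 = 4.4100
  ebony-bodied normal-winged: (42 − 56.25)² / 56.25 = 3.6100
  ebony-bodied vestigial-winged: (13 − 18.75)² / 18.75 = 1.7633
χ² = 0.1070 + 4.4100 + 3.6100 + 1.7633 = 9.8903 ≈ 9.890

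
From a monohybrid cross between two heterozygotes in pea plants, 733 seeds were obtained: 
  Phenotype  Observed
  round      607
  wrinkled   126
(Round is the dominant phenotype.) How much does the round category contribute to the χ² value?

5.962

For a monohybrid cross between heterozygotes with complete dominance, the expected phenotypic ratio is 3:1.
Under the 3:1 hypothesis (Σ ratio = 4, N = 733):
  round: 733 × 3/4 = 549.75
  wrinkled: 733 × 1/4 = 183.25
Contribution of round: (607 − 549.75)² / 549.75 = 5.9619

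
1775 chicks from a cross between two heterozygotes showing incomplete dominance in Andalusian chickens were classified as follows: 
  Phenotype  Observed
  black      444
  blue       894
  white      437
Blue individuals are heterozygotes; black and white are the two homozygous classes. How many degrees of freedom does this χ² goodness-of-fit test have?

2

With incomplete dominance, a heterozygote × heterozygote cross gives a 1:2:1 phenotypic ratio.
A goodness-of-fit test with 3 phenotype classes has df = 3 − 1 = 2.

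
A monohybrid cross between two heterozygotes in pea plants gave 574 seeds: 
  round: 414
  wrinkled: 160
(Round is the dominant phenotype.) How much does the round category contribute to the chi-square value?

0.632

For a monohybrid cross between heterozygotes with complete dominance, the expected phenotypic ratio is 3:1.
Total ratio parts = 4. Expected numbers out of 574:
  round: 574 × 3/4 = 430.5
  wrinkled: 574 × 1/4 = 143.5
Contribution of round: (414 − 430.5)² / 430.5 = 0.6324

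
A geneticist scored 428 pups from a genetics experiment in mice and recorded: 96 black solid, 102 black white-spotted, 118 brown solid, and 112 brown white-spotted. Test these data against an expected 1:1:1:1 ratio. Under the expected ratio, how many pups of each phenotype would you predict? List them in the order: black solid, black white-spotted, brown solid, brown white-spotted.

107, 107, 107, 107

Expected counts for N = 428 under a 1:1:1:1 ratio (total parts = 4):
  black solid: 428 × 1/4 = 107
  black white-spotted: 428 × 1/4 = 107
  brown solid: 428 × 1/4 = 107
  brown white-spotted: 428 × 1/4 = 107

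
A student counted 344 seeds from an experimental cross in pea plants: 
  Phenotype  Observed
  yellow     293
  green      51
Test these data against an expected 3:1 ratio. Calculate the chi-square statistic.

18.992

Expected counts for N = 344 under a 3:1 ratio (total parts = 4):
  yellow: 344 × 3/4 = 258
  green: 344 × 1/4 = 86
χ² = Σ (O − E)² / E
  yellow: (293 − 258)² / 258 = 4.7481
  green: (51 − 86)² / 86 = 14.2442
χ² = 4.7481 + 14.2442 = 18.9923 ≈ 18.992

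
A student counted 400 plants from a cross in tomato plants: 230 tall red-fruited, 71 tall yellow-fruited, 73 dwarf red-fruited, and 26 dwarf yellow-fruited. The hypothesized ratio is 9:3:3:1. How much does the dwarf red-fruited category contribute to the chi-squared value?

The 9:3:3:1 ratio has 16 parts, so with N = 400 the expected counts are:
  tall red-fruited: 400 × 9/16 = 225
  tall yellow-fruited: 400 × 3/16 = 75
  dwarf red-fruited: 400 × 3/16 = 75
  dwarf yellow-fruited: 400 × 1/16 = 25
Contribution of dwarf red-fruited: (73 − 75)² / 75 = 0.0533

0.053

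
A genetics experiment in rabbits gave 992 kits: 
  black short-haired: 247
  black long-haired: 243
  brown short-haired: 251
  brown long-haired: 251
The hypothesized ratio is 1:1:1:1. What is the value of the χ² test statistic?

Under the 1:1:1:1 hypothesis (Σ ratio = 4, N = 992):
  black short-haired: 992 × 1/4 = 248
  black long-haired: 992 × 1/4 = 248
  brown short-haired: 992 × 1/4 = 248
  brown long-haired: 992 × 1/4 = 248
χ² = Σ (O − E)² / E
  black short-haired: (247 − 248)² / 248 = 0.0040
  black long-haired: (243 − 248)² / 248 = 0.1008
  brown short-haired: (251 − 248)² / 248 = 0.0363
  brown long-haired: (251 − 248)² / 248 = 0.0363
χ² = 0.0040 + 0.1008 + 0.0363 + 0.0363 = 0.1774 ≈ 0.177

0.177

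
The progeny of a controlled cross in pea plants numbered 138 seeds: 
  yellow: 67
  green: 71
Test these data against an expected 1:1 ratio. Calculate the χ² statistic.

Total ratio parts = 2. Expected numbers out of 138:
  yellow: 138 × 1/2 = 69
  green: 138 × 1/2 = 69
χ² = Σ (O − E)² / E
  yellow: (67 − 69)² / 69 = 0.0580
  green: (71 − 69)² / 69 = 0.0580
χ² = 0.0580 + 0.0580 = 0.116

0.116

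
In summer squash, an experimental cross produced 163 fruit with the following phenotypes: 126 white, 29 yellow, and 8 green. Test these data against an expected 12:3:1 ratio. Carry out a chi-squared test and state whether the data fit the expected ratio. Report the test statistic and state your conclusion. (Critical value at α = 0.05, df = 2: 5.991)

Expected counts for N = 163 under a 12:3:1 ratio (total parts = 16):
  white: 163 × 12/16 = 122.25
  yellow: 163 × 3/16 = 30.5625
  green: 163 × 1/16 = 10.1875
χ² = Σ (O − E)² / E
  white: (126 − 122.25)² / 122.25 = 0.1150
  yellow: (29 − 30.5625)² / 30.5625 = 0.0799
  green: (8 − 10.1875)² / 10.1875 = 0.4697
χ² = 0.1150 + 0.0799 + 0.4697 = 0.6646 ≈ 0.665
Degrees of freedom = 3 − 1 = 2; critical value at α = 0.05 is 5.991.
Since 0.665 < 5.991, we fail to reject the null hypothesis — the data are consistent with the 12:3:1 ratio.

0.665; consistent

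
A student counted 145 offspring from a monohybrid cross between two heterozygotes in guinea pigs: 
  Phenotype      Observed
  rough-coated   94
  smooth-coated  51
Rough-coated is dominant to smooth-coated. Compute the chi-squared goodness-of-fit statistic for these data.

For a monohybrid cross between heterozygotes with complete dominance, the expected phenotypic ratio is 3:1.
Expected counts for N = 145 under a 3:1 ratio (total parts = 4):
  rough-coated: 145 × 3/4 = 108.75
  smooth-coated: 145 × 1/4 = 36.25
χ² = Σ (O − E)² / E
  rough-coated: (94 − 108.75)² / 108.75 = 2.0006
  smooth-coated: (51 − 36.25)² / 36.25 = 6.0017
χ² = 2.0006 + 6.0017 = 8.0023 ≈ 8.002

8.002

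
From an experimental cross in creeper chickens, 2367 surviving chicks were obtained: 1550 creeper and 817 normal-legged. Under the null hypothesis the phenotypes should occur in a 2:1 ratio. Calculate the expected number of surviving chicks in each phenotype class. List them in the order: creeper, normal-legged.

1578, 789

Expected counts for N = 2367 under a 2:1 ratio (total parts = 3):
  creeper: 2367 × 2/3 = 1578
  normal-legged: 2367 × 1/3 = 789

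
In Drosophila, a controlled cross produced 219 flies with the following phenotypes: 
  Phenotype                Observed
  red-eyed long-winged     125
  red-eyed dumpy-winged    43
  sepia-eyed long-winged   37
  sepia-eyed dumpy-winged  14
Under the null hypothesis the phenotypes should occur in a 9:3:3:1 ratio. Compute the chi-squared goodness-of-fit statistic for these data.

0.527

Total ratio parts = 16. Expected numbers out of 219:
  red-eyed long-winged: 219 × 9/16 = 123.1875
  red-eyed dumpy-winged: 219 × 3/16 = 41.0625
  sepia-eyed long-winged: 219 × 3/16 = 41.0625
  sepia-eyed dumpy-winged: 219 × 1/16 = 13.6875
χ² = Σ (O − E)² / E
  red-eyed long-winged: (125 − 123.1875)² / 123.1875 = 0.0267
  red-eyed dumpy-winged: (43 − 41.0625)² / 41.0625 = 0.0914
  sepia-eyed long-winged: (37 − 41.0625)² / 41.0625 = 0.4019
  sepia-eyed dumpy-winged: (14 − 13.6875)² / 13.6875 = 0.0071
χ² = 0.0267 + 0.0914 + 0.4019 + 0.0071 = 0.5271 ≈ 0.527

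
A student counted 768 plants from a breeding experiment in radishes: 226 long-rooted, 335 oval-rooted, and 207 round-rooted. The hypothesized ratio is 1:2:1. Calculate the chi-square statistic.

13.445

Under the 1:2:1 hypothesis (Σ ratio = 4, N = 768):
  long-rooted: 768 × 1/4 = 192
  oval-rooted: 768 × 2/4 = 384
  round-rooted: 768 × 1/4 = 192
χ² = Σ (O − E)² / E
  long-rooted: (226 − 192)² / 192 = 6.0208
  oval-rooted: (335 − 384)² / 384 = 6.2526
  round-rooted: (207 − 192)² / 192 = 1.1719
χ² = 6.0208 + 6.2526 + 1.1719 = 13.4453 ≈ 13.445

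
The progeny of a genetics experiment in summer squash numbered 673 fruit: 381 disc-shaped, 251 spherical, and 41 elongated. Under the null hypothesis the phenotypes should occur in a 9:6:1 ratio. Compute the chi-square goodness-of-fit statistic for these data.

The 9:6:1 ratio has 16 parts, so with N = 673 the expected counts are:
  disc-shaped: 673 × 9/16 = 378.5625
  spherical: 673 × 6/16 = 252.375
  elongated: 673 × 1/16 = 42.0625
χ² = Σ (O − E)² / E
  disc-shaped: (381 − 378.5625)² / 378.5625 = 0.0157
  spherical: (251 − 252.375)² / 252.375 = 0.0075
  elongated: (41 − 42.0625)² / 42.0625 = 0.0268
χ² = 0.0157 + 0.0075 + 0.0268 = 0.050

0.050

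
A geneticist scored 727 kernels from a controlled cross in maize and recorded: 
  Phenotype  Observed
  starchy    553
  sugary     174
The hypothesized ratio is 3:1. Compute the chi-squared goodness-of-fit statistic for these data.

0.441

Expected counts for N = 727 under a 3:1 ratio (total parts = 4):
  starchy: 727 × 3/4 = 545.25
  sugary: 727 × 1/4 = 181.75
χ² = Σ (O − E)² / E
  starchy: (553 − 545.25)² / 545.25 = 0.1102
  sugary: (174 − 181.75)² / 181.75 = 0.3305
χ² = 0.1102 + 0.3305 = 0.4407 ≈ 0.441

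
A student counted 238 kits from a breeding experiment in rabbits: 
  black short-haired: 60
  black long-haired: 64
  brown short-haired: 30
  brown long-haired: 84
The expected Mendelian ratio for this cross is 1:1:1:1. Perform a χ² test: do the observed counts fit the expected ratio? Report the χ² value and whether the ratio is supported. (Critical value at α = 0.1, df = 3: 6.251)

25.059; not consistent

Expected counts for N = 238 under a 1:1:1:1 ratio (total parts = 4):
  black short-haired: 238 × 1/4 = 59.5
  black long-haired: 238 × 1/4 = 59.5
  brown short-haired: 238 × 1/4 = 59.5
  brown long-haired: 238 × 1/4 = 59.5
χ² = Σ (O − E)² / E
  black short-haired: (60 − 59.5)² / 59.5 = 0.0042
  black long-haired: (64 − 59.5)² / 59.5 = 0.3403
  brown short-haired: (30 − 59.5)² / 59.5 = 14.6261
  brown long-haired: (84 − 59.5)² / 59.5 = 10.0882
χ² = 0.0042 + 0.3403 + 14.6261 + 10.0882 = 25.0588 ≈ 25.059
Degrees of freedom = 4 − 1 = 3; critical value at α = 0.1 is 6.251.
Since 25.059 > 6.251, we reject the null hypothesis — the data do not fit the 1:1:1:1 ratio.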